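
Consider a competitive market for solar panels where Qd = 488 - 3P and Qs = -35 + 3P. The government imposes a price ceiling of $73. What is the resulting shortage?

Shortage = 85

Equilibrium price would be P* = 523/6, so the ceiling at 73 binds.
At P = 73: Qd = 488 − 3(73) = 269, Qs = -35 + 3(73) = 184.
Shortage = 269 − 184 = 85.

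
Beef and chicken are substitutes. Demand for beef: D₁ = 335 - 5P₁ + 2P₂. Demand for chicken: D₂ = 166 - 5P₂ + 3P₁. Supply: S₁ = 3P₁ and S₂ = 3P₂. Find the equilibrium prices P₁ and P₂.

Market 1: 335 - 5P₁ + 2P₂ = 3P₁ → 8P₁ - 2P₂ = 335.
Market 2: 8P₂ - 3P₁ = 166.
Eliminating P₂: 8×(1) + 2×(2) gives 58P₁ = 3012, so P₁ = 1506/29.
Back-substitute into (2): P₂ = (166 + 3×1506/29) / 8 = 2333/58.

P₁ = 1506/29, P₂ = 2333/58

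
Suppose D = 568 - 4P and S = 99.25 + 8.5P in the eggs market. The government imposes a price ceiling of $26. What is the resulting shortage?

Shortage = 143.75

Equilibrium price would be P* = 37.5, so the ceiling at 26 binds.
At P = 26: D = 568 − 4(26) = 464, S = 99.25 + 8.5(26) = 320.25.
Shortage = 464 − 320.25 = 143.75.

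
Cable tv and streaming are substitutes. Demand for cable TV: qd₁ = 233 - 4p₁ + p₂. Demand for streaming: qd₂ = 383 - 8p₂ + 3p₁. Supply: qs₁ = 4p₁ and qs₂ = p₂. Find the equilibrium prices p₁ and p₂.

Market 1: 233 - 4p₁ + p₂ = 4p₁ → 8p₁ - p₂ = 233.
Market 2: 9p₂ - 3p₁ = 383.
Eliminating p₂: 9×(1) + 1×(2) gives 69p₁ = 2480, so p₁ = 2480/69.
Back-substitute into (2): p₂ = (383 + 3×2480/69) / 9 = 3763/69.

p₁ = 2480/69, p₂ = 3763/69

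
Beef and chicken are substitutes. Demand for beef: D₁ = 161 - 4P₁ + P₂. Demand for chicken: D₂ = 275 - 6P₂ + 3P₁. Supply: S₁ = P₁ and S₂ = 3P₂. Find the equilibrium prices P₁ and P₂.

P₁ = 862/21, P₂ = 929/21

Market 1: 161 - 4P₁ + P₂ = P₁ → 5P₁ - P₂ = 161.
Market 2: 9P₂ - 3P₁ = 275.
Eliminating P₂: 9×(1) + 1×(2) gives 42P₁ = 1724, so P₁ = 862/21.
Back-substitute into (2): P₂ = (275 + 3×862/21) / 9 = 929/21.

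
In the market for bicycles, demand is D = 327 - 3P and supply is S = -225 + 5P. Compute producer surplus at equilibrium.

Producer surplus = 1440

Equilibrium: 327 - 3P = -225 + 5P gives P* = 69, Q* = 120.
Supply starts at P = 45 (where S = 0).
PS = ½(69 − 45)(120) = 1440.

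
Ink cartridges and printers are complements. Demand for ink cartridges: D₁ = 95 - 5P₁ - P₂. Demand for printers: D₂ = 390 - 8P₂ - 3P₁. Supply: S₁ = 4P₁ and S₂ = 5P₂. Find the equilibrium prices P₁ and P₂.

P₁ = 845/114, P₂ = 1075/38

Market 1: 95 - 5P₁ - P₂ = 4P₁ → 9P₁ + P₂ = 95.
Market 2: 13P₂ + 3P₁ = 390.
Eliminating P₂: 13×(1) − 1×(2) gives 114P₁ = 845, so P₁ = 845/114.
Back-substitute into (2): P₂ = (390 − 3×845/114) / 13 = 1075/38.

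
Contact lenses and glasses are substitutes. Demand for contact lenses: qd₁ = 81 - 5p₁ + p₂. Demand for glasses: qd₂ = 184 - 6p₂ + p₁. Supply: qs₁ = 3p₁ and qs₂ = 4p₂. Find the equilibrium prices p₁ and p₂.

Market 1: 81 - 5p₁ + p₂ = 3p₁ → 8p₁ - p₂ = 81.
Market 2: 10p₂ - p₁ = 184.
Eliminating p₂: 10×(1) + 1×(2) gives 79p₁ = 994, so p₁ = 994/79.
Back-substitute into (2): p₂ = (184 + 1×994/79) / 10 = 1553/79.

p₁ = 994/79, p₂ = 1553/79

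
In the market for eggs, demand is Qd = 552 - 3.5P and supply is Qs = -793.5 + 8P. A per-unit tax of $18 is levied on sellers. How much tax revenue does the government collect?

Pre-tax equilibrium: P* = 117, Q* = 142.5.
Tax on sellers shifts supply to Qs = -793.5 + 8(P − 18) = -937.5 + 8P.
552 - 3.5P = -937.5 + 8P gives buyer price Pb = 2979/23; sellers receive Ps = 2979/23 − 18 = 2565/23.
New quantity: Q = 552 − 3.5(2979/23) = 4539/46.
Revenue = 18 × 4539/46 = 40851/23.

Tax revenue = 40851/23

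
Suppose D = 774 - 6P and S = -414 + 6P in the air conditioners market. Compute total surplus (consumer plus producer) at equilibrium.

Total surplus = 5400

Equilibrium: 774 - 6P = -414 + 6P gives P* = 99, Q* = 180.
Demand choke price: P = 129; supply starts at P = 69.
CS = ½(129 − 99)(180) = 2700; PS = ½(99 − 69)(180) = 2700.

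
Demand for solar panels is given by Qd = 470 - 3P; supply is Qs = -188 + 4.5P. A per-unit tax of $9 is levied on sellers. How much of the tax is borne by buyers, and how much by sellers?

Buyers bear $5.4, sellers bear $3.6

Pre-tax equilibrium: P* = 1316/15, Q* = 206.8.
Tax on sellers shifts supply to Qs = -188 + 4.5(P − 9) = -228.5 + 4.5P.
470 - 3P = -228.5 + 4.5P gives buyer price Pb = 1397/15; sellers receive Ps = 1397/15 − 9 = 1262/15.
New quantity: Q = 470 − 3(1397/15) = 190.6.
Buyer burden = 1397/15 − 1316/15 = 5.4; seller burden = 1316/15 − 1262/15 = 3.6.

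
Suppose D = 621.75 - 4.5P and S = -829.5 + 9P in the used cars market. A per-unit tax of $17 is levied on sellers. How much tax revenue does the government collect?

Tax revenue = 1479

Pre-tax equilibrium: P* = 107.5, Q* = 138.
Tax on sellers shifts supply to S = -829.5 + 9(P − 17) = -982.5 + 9P.
621.75 - 4.5P = -982.5 + 9P gives buyer price Pb = 713/6; sellers receive Ps = 713/6 − 17 = 611/6.
New quantity: Q = 621.75 − 4.5(713/6) = 87.
Revenue = 17 × 87 = 1479.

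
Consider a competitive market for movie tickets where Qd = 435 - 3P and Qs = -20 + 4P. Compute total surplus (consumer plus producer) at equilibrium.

Equilibrium: 435 - 3P = -20 + 4P gives P* = 65, Q* = 240.
Demand choke price: P = 145; supply starts at P = 5.
CS = ½(145 − 65)(240) = 9600; PS = ½(65 − 5)(240) = 7200.

Total surplus = 16800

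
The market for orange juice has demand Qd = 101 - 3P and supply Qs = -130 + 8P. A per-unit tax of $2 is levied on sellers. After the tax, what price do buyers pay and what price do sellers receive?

Buyers pay 247/11, sellers receive 225/11

Pre-tax equilibrium: P* = 21, Q* = 38.
Tax on sellers shifts supply to Qs = -130 + 8(P − 2) = -146 + 8P.
101 - 3P = -146 + 8P gives buyer price Pb = 247/11; sellers receive Ps = 247/11 − 2 = 225/11.
New quantity: Q = 101 − 3(247/11) = 370/11.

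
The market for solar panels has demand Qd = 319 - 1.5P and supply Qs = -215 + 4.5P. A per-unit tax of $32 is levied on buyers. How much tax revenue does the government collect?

Tax revenue = 4784

Pre-tax equilibrium: P* = 89, Q* = 185.5.
Tax on buyers shifts demand to Qd = 319 − 1.5(P + 32) = 271 - 1.5P.
271 - 1.5P = -215 + 4.5P gives seller price Ps = 81; buyers pay Pb = 81 + 32 = 113.
New quantity: Q = 319 − 1.5(113) = 149.5.
Revenue = 32 × 149.5 = 4784.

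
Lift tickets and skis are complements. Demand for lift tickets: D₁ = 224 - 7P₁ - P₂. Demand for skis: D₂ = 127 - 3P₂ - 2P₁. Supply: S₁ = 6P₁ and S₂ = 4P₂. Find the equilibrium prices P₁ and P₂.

P₁ = 1441/89, P₂ = 1203/89

Market 1: 224 - 7P₁ - P₂ = 6P₁ → 13P₁ + P₂ = 224.
Market 2: 7P₂ + 2P₁ = 127.
Eliminating P₂: 7×(1) − 1×(2) gives 89P₁ = 1441, so P₁ = 1441/89.
Back-substitute into (2): P₂ = (127 − 2×1441/89) / 7 = 1203/89.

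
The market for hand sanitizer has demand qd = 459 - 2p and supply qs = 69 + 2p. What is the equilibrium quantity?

q* = 264

Set qd = qs: 459 - 2p = 69 + 2p.
390 = 4p, so p* = 97.5.
q* = 459 − 2(97.5) = 264.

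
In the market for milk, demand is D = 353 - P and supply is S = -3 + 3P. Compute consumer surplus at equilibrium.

Consumer surplus = 34848

Equilibrium: 353 - P = -3 + 3P gives P* = 89, Q* = 264.
Demand choke price (D = 0): P = 353.
CS = ½(353 − 89)(264) = 34848.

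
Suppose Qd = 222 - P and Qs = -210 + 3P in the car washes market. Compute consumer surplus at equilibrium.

Consumer surplus = 6498

Equilibrium: 222 - P = -210 + 3P gives P* = 108, Q* = 114.
Demand choke price (Qd = 0): P = 222.
CS = ½(222 − 108)(114) = 6498.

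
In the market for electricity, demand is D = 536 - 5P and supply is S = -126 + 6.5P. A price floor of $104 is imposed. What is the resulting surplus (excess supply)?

Surplus = 534

Equilibrium price would be P* = 1324/23, so the floor at 104 binds.
At P = 104: D = 16, S = 550.
Surplus = 550 − 16 = 534.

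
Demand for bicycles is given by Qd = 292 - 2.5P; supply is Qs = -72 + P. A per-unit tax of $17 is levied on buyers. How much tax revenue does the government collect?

Pre-tax equilibrium: P* = 104, Q* = 32.
Tax on buyers shifts demand to Qd = 292 − 2.5(P + 17) = 249.5 - 2.5P.
249.5 - 2.5P = -72 + P gives seller price Ps = 643/7; buyers pay Pb = 643/7 + 17 = 762/7.
New quantity: Q = 292 − 2.5(762/7) = 139/7.
Revenue = 17 × 139/7 = 2363/7.

Tax revenue = 2363/7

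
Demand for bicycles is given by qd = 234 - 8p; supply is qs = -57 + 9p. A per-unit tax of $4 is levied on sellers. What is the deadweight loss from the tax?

Pre-tax equilibrium: p* = 291/17, q* = 1650/17.
Tax on sellers shifts supply to qs = -57 + 9(p − 4) = -93 + 9p.
234 - 8p = -93 + 9p gives buyer price pb = 327/17; sellers receive ps = 327/17 − 4 = 259/17.
New quantity: q = 234 − 8(327/17) = 1362/17.
DWL = ½ × 4 × (1650/17 − 1362/17) = 576/17.

Deadweight loss = 576/17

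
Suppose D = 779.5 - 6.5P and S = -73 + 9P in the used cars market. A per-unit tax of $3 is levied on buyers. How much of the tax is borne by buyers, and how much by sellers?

Buyers bear 54/31, sellers bear 39/31

Pre-tax equilibrium: P* = 55, Q* = 422.
Tax on buyers shifts demand to D = 779.5 − 6.5(P + 3) = 760 - 6.5P.
760 - 6.5P = -73 + 9P gives seller price Ps = 1666/31; buyers pay Pb = 1666/31 + 3 = 1759/31.
New quantity: Q = 779.5 − 6.5(1759/31) = 12731/31.
Buyer burden = 1759/31 − 55 = 54/31; seller burden = 55 − 1666/31 = 39/31.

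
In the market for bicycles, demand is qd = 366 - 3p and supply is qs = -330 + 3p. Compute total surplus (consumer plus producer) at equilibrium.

Equilibrium: 366 - 3p = -330 + 3p gives p* = 116, q* = 18.
Demand choke price: p = 122; supply starts at p = 110.
CS = ½(122 − 116)(18) = 54; PS = ½(116 − 110)(18) = 54.

Total surplus = 108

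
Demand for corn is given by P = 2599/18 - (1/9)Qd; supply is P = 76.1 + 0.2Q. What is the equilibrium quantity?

Set the two price expressions equal: 2599/18 - (1/9)Q = 76.1 + 0.2Q.
3073/45 = (14/45)Q, so Q* = 219.5.
P* = 2599/18 − (1/9)(219.5) = 120.

Q* = 219.5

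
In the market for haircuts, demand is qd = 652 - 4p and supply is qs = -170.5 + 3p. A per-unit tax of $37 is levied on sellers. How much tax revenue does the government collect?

Pre-tax equilibrium: p* = 117.5, q* = 182.
Tax on sellers shifts supply to qs = -170.5 + 3(p − 37) = -281.5 + 3p.
652 - 4p = -281.5 + 3p gives buyer price pb = 1867/14; sellers receive ps = 1867/14 − 37 = 1349/14.
New quantity: q = 652 − 4(1867/14) = 830/7.
Revenue = 37 × 830/7 = 30710/7.

Tax revenue = 30710/7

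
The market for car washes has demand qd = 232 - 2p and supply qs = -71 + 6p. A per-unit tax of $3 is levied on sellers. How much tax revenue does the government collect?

Tax revenue = 455.25

Pre-tax equilibrium: p* = 37.875, q* = 156.25.
Tax on sellers shifts supply to qs = -71 + 6(p − 3) = -89 + 6p.
232 - 2p = -89 + 6p gives buyer price pb = 40.125; sellers receive ps = 40.125 − 3 = 37.125.
New quantity: q = 232 − 2(40.125) = 151.75.
Revenue = 3 × 151.75 = 455.25.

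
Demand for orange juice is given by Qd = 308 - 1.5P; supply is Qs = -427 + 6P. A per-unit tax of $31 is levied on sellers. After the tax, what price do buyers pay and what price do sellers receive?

Pre-tax equilibrium: P* = 98, Q* = 161.
Tax on sellers shifts supply to Qs = -427 + 6(P − 31) = -613 + 6P.
308 - 1.5P = -613 + 6P gives buyer price Pb = 122.8; sellers receive Ps = 122.8 − 31 = 91.8.
New quantity: Q = 308 − 1.5(122.8) = 123.8.

Buyers pay $122.8, sellers receive $91.8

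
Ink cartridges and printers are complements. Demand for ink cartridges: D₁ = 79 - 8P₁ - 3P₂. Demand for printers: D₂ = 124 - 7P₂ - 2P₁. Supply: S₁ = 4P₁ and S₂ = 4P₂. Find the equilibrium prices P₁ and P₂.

Market 1: 79 - 8P₁ - 3P₂ = 4P₁ → 12P₁ + 3P₂ = 79.
Market 2: 11P₂ + 2P₁ = 124.
Eliminating P₂: 11×(1) − 3×(2) gives 126P₁ = 497, so P₁ = 71/18.
Back-substitute into (2): P₂ = (124 − 2×71/18) / 11 = 95/9.

P₁ = 71/18, P₂ = 95/9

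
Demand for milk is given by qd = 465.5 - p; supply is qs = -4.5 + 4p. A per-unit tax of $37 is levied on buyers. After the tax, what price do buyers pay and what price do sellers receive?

Buyers pay $123.6, sellers receive $86.6

Pre-tax equilibrium: p* = 94, q* = 371.5.
Tax on buyers shifts demand to qd = 465.5 − 1(p + 37) = 428.5 - p.
428.5 - p = -4.5 + 4p gives seller price ps = 86.6; buyers pay pb = 86.6 + 37 = 123.6.
New quantity: q = 465.5 − 1(123.6) = 341.9.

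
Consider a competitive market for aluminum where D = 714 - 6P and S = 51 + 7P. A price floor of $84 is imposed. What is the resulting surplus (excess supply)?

Surplus = 429

Equilibrium price would be P* = 51, so the floor at 84 binds.
At P = 84: D = 210, S = 639.
Surplus = 639 − 210 = 429.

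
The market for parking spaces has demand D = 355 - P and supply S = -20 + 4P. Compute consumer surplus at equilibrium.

Equilibrium: 355 - P = -20 + 4P gives P* = 75, Q* = 280.
Demand choke price (D = 0): P = 355.
CS = ½(355 − 75)(280) = 39200.

Consumer surplus = 39200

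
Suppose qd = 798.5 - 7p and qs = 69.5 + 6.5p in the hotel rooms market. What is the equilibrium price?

p* = 54

Set qd = qs: 798.5 - 7p = 69.5 + 6.5p.
729 = 13.5p, so p* = 54.
q* = 798.5 − 7(54) = 420.5.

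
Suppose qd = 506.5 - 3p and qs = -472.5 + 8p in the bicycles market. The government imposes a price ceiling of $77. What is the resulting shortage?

Shortage = 132

Equilibrium price would be p* = 89, so the ceiling at 77 binds.
At p = 77: qd = 506.5 − 3(77) = 275.5, qs = -472.5 + 8(77) = 143.5.
Shortage = 275.5 − 143.5 = 132.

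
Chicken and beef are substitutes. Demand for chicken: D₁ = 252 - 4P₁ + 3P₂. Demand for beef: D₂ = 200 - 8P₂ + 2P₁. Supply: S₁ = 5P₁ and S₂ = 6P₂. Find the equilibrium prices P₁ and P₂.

P₁ = 34.4, P₂ = 19.2

Market 1: 252 - 4P₁ + 3P₂ = 5P₁ → 9P₁ - 3P₂ = 252.
Market 2: 14P₂ - 2P₁ = 200.
Eliminating P₂: 14×(1) + 3×(2) gives 120P₁ = 4128, so P₁ = 34.4.
Back-substitute into (2): P₂ = (200 + 2×34.4) / 14 = 19.2.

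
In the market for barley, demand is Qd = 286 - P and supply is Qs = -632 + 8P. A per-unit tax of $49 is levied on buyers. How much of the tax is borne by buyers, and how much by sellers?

Buyers bear 392/9, sellers bear 49/9

Pre-tax equilibrium: P* = 102, Q* = 184.
Tax on buyers shifts demand to Qd = 286 − 1(P + 49) = 237 - P.
237 - P = -632 + 8P gives seller price Ps = 869/9; buyers pay Pb = 869/9 + 49 = 1310/9.
New quantity: Q = 286 − 1(1310/9) = 1264/9.
Buyer burden = 1310/9 − 102 = 392/9; seller burden = 102 − 869/9 = 49/9.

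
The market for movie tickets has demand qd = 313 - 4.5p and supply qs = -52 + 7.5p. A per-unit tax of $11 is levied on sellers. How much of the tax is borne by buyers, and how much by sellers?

Buyers bear $6.875, sellers bear $4.125

Pre-tax equilibrium: p* = 365/12, q* = 176.125.
Tax on sellers shifts supply to qs = -52 + 7.5(p − 11) = -134.5 + 7.5p.
313 - 4.5p = -134.5 + 7.5p gives buyer price pb = 895/24; sellers receive ps = 895/24 − 11 = 631/24.
New quantity: q = 313 − 4.5(895/24) = 145.1875.
Buyer burden = 895/24 − 365/12 = 6.875; seller burden = 365/12 − 631/24 = 4.125.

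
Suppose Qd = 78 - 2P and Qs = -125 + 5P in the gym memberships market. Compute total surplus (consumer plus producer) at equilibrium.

Total surplus = 140

Equilibrium: 78 - 2P = -125 + 5P gives P* = 29, Q* = 20.
Demand choke price: P = 39; supply starts at P = 25.
CS = ½(39 − 29)(20) = 100; PS = ½(29 − 25)(20) = 40.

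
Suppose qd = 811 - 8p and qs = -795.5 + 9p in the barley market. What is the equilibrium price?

Set qd = qs: 811 - 8p = -795.5 + 9p.
1606.5 = 17p, so p* = 94.5.
q* = 811 − 8(94.5) = 55.

p* = 94.5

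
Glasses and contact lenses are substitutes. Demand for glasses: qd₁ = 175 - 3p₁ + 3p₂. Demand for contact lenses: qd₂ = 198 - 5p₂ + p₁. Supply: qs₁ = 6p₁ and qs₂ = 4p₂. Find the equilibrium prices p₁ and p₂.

p₁ = 723/26, p₂ = 1957/78

Market 1: 175 - 3p₁ + 3p₂ = 6p₁ → 9p₁ - 3p₂ = 175.
Market 2: 9p₂ - p₁ = 198.
Eliminating p₂: 9×(1) + 3×(2) gives 78p₁ = 2169, so p₁ = 723/26.
Back-substitute into (2): p₂ = (198 + 1×723/26) / 9 = 1957/78.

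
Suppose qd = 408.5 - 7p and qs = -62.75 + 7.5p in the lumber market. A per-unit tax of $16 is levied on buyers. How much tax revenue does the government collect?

Pre-tax equilibrium: p* = 32.5, q* = 181.
Tax on buyers shifts demand to qd = 408.5 − 7(p + 16) = 296.5 - 7p.
296.5 - 7p = -62.75 + 7.5p gives seller price ps = 1437/58; buyers pay pb = 1437/58 + 16 = 2365/58.
New quantity: q = 408.5 − 7(2365/58) = 3569/29.
Revenue = 16 × 3569/29 = 57104/29.

Tax revenue = 57104/29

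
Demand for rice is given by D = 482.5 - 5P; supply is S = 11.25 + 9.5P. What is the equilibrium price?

Set D = S: 482.5 - 5P = 11.25 + 9.5P.
471.25 = 14.5P, so P* = 32.5.
Q* = 482.5 − 5(32.5) = 320.

P* = 32.5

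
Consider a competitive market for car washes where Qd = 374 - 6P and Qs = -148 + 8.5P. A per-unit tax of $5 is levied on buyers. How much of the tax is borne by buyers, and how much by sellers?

Pre-tax equilibrium: P* = 36, Q* = 158.
Tax on buyers shifts demand to Qd = 374 − 6(P + 5) = 344 - 6P.
344 - 6P = -148 + 8.5P gives seller price Ps = 984/29; buyers pay Pb = 984/29 + 5 = 1129/29.
New quantity: Q = 374 − 6(1129/29) = 4072/29.
Buyer burden = 1129/29 − 36 = 85/29; seller burden = 36 − 984/29 = 60/29.

Buyers bear 85/29, sellers bear 60/29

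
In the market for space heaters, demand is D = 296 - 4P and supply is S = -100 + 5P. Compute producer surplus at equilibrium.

Producer surplus = 1440

Equilibrium: 296 - 4P = -100 + 5P gives P* = 44, Q* = 120.
Supply starts at P = 20 (where S = 0).
PS = ½(44 − 20)(120) = 1440.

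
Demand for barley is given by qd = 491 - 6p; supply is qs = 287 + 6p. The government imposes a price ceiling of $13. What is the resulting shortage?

Equilibrium price would be p* = 17, so the ceiling at 13 binds.
At p = 13: qd = 491 − 6(13) = 413, qs = 287 + 6(13) = 365.
Shortage = 413 − 365 = 48.

Shortage = 48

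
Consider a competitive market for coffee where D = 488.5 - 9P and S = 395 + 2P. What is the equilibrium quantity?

Q* = 412

Set D = S: 488.5 - 9P = 395 + 2P.
93.5 = 11P, so P* = 8.5.
Q* = 488.5 − 9(8.5) = 412.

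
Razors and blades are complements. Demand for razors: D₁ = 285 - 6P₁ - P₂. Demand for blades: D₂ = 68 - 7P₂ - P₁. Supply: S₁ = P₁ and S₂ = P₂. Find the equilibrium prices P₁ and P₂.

Market 1: 285 - 6P₁ - P₂ = P₁ → 7P₁ + P₂ = 285.
Market 2: 8P₂ + P₁ = 68.
Eliminating P₂: 8×(1) − 1×(2) gives 55P₁ = 2212, so P₁ = 2212/55.
Back-substitute into (2): P₂ = (68 − 1×2212/55) / 8 = 191/55.

P₁ = 2212/55, P₂ = 191/55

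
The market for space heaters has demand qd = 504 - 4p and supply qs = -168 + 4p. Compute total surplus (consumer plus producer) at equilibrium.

Total surplus = 7056

Equilibrium: 504 - 4p = -168 + 4p gives p* = 84, q* = 168.
Demand choke price: p = 126; supply starts at p = 42.
CS = ½(126 − 84)(168) = 3528; PS = ½(84 − 42)(168) = 3528.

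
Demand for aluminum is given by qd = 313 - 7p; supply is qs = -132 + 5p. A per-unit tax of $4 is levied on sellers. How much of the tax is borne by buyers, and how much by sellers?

Pre-tax equilibrium: p* = 445/12, q* = 641/12.
Tax on sellers shifts supply to qs = -132 + 5(p − 4) = -152 + 5p.
313 - 7p = -152 + 5p gives buyer price pb = 38.75; sellers receive ps = 38.75 − 4 = 34.75.
New quantity: q = 313 − 7(38.75) = 41.75.
Buyer burden = 38.75 − 445/12 = 5/3; seller burden = 445/12 − 34.75 = 7/3.

Buyers bear 5/3, sellers bear 7/3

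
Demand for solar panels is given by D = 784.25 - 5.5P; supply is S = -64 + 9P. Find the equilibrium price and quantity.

P* = 58.5, Q* = 462.5

Set D = S: 784.25 - 5.5P = -64 + 9P.
848.25 = 14.5P, so P* = 58.5.
Q* = 784.25 − 5.5(58.5) = 462.5.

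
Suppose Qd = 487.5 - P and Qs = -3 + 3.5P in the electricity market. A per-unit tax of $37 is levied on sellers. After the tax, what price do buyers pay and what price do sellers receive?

Pre-tax equilibrium: P* = 109, Q* = 378.5.
Tax on sellers shifts supply to Qs = -3 + 3.5(P − 37) = -132.5 + 3.5P.
487.5 - P = -132.5 + 3.5P gives buyer price Pb = 1240/9; sellers receive Ps = 1240/9 − 37 = 907/9.
New quantity: Q = 487.5 − 1(1240/9) = 6295/18.

Buyers pay 1240/9, sellers receive 907/9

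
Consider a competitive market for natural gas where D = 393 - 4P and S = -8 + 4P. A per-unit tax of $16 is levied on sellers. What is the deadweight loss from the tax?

Pre-tax equilibrium: P* = 50.125, Q* = 192.5.
Tax on sellers shifts supply to S = -8 + 4(P − 16) = -72 + 4P.
393 - 4P = -72 + 4P gives buyer price Pb = 58.125; sellers receive Ps = 58.125 − 16 = 42.125.
New quantity: Q = 393 − 4(58.125) = 160.5.
DWL = ½ × 16 × (192.5 − 160.5) = 256.

Deadweight loss = 256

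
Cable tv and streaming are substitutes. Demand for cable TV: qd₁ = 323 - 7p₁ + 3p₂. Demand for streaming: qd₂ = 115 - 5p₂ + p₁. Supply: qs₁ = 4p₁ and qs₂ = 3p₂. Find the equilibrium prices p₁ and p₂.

Market 1: 323 - 7p₁ + 3p₂ = 4p₁ → 11p₁ - 3p₂ = 323.
Market 2: 8p₂ - p₁ = 115.
Eliminating p₂: 8×(1) + 3×(2) gives 85p₁ = 2929, so p₁ = 2929/85.
Back-substitute into (2): p₂ = (115 + 1×2929/85) / 8 = 1588/85.

p₁ = 2929/85, p₂ = 1588/85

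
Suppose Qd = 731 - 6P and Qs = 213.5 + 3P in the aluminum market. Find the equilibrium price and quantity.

Set Qd = Qs: 731 - 6P = 213.5 + 3P.
517.5 = 9P, so P* = 57.5.
Q* = 731 − 6(57.5) = 386.

P* = 57.5, Q* = 386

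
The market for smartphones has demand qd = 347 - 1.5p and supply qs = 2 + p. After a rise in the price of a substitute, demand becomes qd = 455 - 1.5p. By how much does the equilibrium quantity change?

Original equilibrium: p* = 138, q* = 140.
New equilibrium: 455 - 1.5p = 2 + p, so 453 = 2.5p and p' = 181.2; q' = 455 − 1.5(181.2) = 183.2.
Change in quantity: 183.2 − 140 = 43.2.

Δq = 43.2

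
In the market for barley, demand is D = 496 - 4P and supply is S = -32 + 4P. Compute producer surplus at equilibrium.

Equilibrium: 496 - 4P = -32 + 4P gives P* = 66, Q* = 232.
Supply starts at P = 8 (where S = 0).
PS = ½(66 − 8)(232) = 6728.

Producer surplus = 6728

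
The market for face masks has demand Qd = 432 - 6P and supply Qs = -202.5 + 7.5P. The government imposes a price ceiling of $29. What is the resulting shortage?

Equilibrium price would be P* = 47, so the ceiling at 29 binds.
At P = 29: Qd = 432 − 6(29) = 258, Qs = -202.5 + 7.5(29) = 15.
Shortage = 258 − 15 = 243.

Shortage = 243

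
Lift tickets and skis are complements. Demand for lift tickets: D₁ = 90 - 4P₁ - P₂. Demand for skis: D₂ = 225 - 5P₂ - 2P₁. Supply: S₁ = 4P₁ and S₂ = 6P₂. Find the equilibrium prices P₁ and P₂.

P₁ = 765/86, P₂ = 810/43

Market 1: 90 - 4P₁ - P₂ = 4P₁ → 8P₁ + P₂ = 90.
Market 2: 11P₂ + 2P₁ = 225.
Eliminating P₂: 11×(1) − 1×(2) gives 86P₁ = 765, so P₁ = 765/86.
Back-substitute into (2): P₂ = (225 − 2×765/86) / 11 = 810/43.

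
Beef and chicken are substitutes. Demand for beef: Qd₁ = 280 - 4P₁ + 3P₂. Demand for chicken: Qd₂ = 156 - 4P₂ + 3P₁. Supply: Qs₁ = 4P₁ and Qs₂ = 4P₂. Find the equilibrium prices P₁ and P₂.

P₁ = 2708/55, P₂ = 2088/55

Market 1: 280 - 4P₁ + 3P₂ = 4P₁ → 8P₁ - 3P₂ = 280.
Market 2: 8P₂ - 3P₁ = 156.
Eliminating P₂: 8×(1) + 3×(2) gives 55P₁ = 2708, so P₁ = 2708/55.
Back-substitute into (2): P₂ = (156 + 3×2708/55) / 8 = 2088/55.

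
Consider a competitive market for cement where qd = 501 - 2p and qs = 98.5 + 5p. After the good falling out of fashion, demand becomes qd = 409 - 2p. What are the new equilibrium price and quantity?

p' = 621/14, q' = 2242/7

Original equilibrium: p* = 57.5, q* = 386.
New equilibrium: 409 - 2p = 98.5 + 5p, so 310.5 = 7p and p' = 621/14; q' = 409 − 2(621/14) = 2242/7.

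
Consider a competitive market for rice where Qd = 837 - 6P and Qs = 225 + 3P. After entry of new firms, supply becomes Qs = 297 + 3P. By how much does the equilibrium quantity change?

ΔQ = 48

Original equilibrium: P* = 68, Q* = 429.
New equilibrium: 837 - 6P = 297 + 3P, so 540 = 9P and P' = 60; Q' = 837 − 6(60) = 477.
Change in quantity: 477 − 429 = 48.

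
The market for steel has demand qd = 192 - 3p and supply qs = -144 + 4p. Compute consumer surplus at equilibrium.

Consumer surplus = 384

Equilibrium: 192 - 3p = -144 + 4p gives p* = 48, q* = 48.
Demand choke price (qd = 0): p = 64.
CS = ½(64 − 48)(48) = 384.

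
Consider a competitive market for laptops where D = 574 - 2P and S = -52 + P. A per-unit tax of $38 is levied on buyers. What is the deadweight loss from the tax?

Deadweight loss = 1444/3

Pre-tax equilibrium: P* = 626/3, Q* = 470/3.
Tax on buyers shifts demand to D = 574 − 2(P + 38) = 498 - 2P.
498 - 2P = -52 + P gives seller price Ps = 550/3; buyers pay Pb = 550/3 + 38 = 664/3.
New quantity: Q = 574 − 2(664/3) = 394/3.
DWL = ½ × 38 × (470/3 − 394/3) = 1444/3.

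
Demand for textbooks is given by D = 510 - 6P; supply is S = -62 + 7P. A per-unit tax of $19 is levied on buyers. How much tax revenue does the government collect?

Tax revenue = 45600/13

Pre-tax equilibrium: P* = 44, Q* = 246.
Tax on buyers shifts demand to D = 510 − 6(P + 19) = 396 - 6P.
396 - 6P = -62 + 7P gives seller price Ps = 458/13; buyers pay Pb = 458/13 + 19 = 705/13.
New quantity: Q = 510 − 6(705/13) = 2400/13.
Revenue = 19 × 2400/13 = 45600/13.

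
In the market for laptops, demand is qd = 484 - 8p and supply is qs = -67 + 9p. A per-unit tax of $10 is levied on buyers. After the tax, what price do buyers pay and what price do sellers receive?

Buyers pay 641/17, sellers receive 471/17

Pre-tax equilibrium: p* = 551/17, q* = 3820/17.
Tax on buyers shifts demand to qd = 484 − 8(p + 10) = 404 - 8p.
404 - 8p = -67 + 9p gives seller price ps = 471/17; buyers pay pb = 471/17 + 10 = 641/17.
New quantity: q = 484 − 8(641/17) = 3100/17.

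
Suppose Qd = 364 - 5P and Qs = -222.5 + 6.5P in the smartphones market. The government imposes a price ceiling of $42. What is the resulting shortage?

Shortage = 103.5

Equilibrium price would be P* = 51, so the ceiling at 42 binds.
At P = 42: Qd = 364 − 5(42) = 154, Qs = -222.5 + 6.5(42) = 50.5.
Shortage = 154 − 50.5 = 103.5.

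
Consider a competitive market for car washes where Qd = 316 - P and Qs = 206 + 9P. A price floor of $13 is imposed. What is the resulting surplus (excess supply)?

Surplus = 20

Equilibrium price would be P* = 11, so the floor at 13 binds.
At P = 13: Qd = 303, Qs = 323.
Surplus = 323 − 303 = 20.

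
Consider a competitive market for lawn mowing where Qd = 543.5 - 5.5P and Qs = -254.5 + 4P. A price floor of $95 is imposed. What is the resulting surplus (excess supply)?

Surplus = 104.5

Equilibrium price would be P* = 84, so the floor at 95 binds.
At P = 95: Qd = 21, Qs = 125.5.
Surplus = 125.5 − 21 = 104.5.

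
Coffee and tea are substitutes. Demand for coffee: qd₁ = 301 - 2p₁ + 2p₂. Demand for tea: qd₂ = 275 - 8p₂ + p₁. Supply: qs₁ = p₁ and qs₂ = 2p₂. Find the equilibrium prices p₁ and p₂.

Market 1: 301 - 2p₁ + 2p₂ = p₁ → 3p₁ - 2p₂ = 301.
Market 2: 10p₂ - p₁ = 275.
Eliminating p₂: 10×(1) + 2×(2) gives 28p₁ = 3560, so p₁ = 890/7.
Back-substitute into (2): p₂ = (275 + 1×890/7) / 10 = 563/14.

p₁ = 890/7, p₂ = 563/14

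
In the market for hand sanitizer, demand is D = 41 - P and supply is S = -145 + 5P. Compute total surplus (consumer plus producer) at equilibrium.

Equilibrium: 41 - P = -145 + 5P gives P* = 31, Q* = 10.
Demand choke price: P = 41; supply starts at P = 29.
CS = ½(41 − 31)(10) = 50; PS = ½(31 − 29)(10) = 10.

Total surplus = 60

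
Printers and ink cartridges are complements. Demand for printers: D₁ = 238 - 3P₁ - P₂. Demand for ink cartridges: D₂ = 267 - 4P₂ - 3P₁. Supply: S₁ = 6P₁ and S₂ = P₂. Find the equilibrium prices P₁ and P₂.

Market 1: 238 - 3P₁ - P₂ = 6P₁ → 9P₁ + P₂ = 238.
Market 2: 5P₂ + 3P₁ = 267.
Eliminating P₂: 5×(1) − 1×(2) gives 42P₁ = 923, so P₁ = 923/42.
Back-substitute into (2): P₂ = (267 − 3×923/42) / 5 = 563/14.

P₁ = 923/42, P₂ = 563/14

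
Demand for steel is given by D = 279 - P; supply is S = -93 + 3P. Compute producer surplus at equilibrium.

Equilibrium: 279 - P = -93 + 3P gives P* = 93, Q* = 186.
Supply starts at P = 31 (where S = 0).
PS = ½(93 − 31)(186) = 5766.

Producer surplus = 5766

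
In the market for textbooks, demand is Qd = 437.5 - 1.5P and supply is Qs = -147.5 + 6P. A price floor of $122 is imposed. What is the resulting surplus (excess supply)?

Surplus = 330

Equilibrium price would be P* = 78, so the floor at 122 binds.
At P = 122: Qd = 254.5, Qs = 584.5.
Surplus = 584.5 − 254.5 = 330.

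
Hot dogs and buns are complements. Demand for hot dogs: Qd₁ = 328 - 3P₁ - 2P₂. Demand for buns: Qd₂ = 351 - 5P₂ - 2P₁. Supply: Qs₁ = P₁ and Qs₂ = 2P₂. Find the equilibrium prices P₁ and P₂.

P₁ = 797/12, P₂ = 187/6

Market 1: 328 - 3P₁ - 2P₂ = P₁ → 4P₁ + 2P₂ = 328.
Market 2: 7P₂ + 2P₁ = 351.
Eliminating P₂: 7×(1) − 2×(2) gives 24P₁ = 1594, so P₁ = 797/12.
Back-substitute into (2): P₂ = (351 − 2×797/12) / 7 = 187/6.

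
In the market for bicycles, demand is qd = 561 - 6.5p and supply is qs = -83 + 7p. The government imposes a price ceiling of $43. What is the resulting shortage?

Equilibrium price would be p* = 1288/27, so the ceiling at 43 binds.
At p = 43: qd = 561 − 6.5(43) = 281.5, qs = -83 + 7(43) = 218.
Shortage = 281.5 − 218 = 63.5.

Shortage = 63.5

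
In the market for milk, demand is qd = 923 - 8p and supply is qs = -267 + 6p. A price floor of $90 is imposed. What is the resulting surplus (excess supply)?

Surplus = 70

Equilibrium price would be p* = 85, so the floor at 90 binds.
At p = 90: qd = 203, qs = 273.
Surplus = 273 − 203 = 70.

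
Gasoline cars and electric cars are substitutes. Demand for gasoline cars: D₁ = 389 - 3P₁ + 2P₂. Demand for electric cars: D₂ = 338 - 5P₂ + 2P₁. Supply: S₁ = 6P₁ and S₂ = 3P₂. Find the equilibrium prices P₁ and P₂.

Market 1: 389 - 3P₁ + 2P₂ = 6P₁ → 9P₁ - 2P₂ = 389.
Market 2: 8P₂ - 2P₁ = 338.
Eliminating P₂: 8×(1) + 2×(2) gives 68P₁ = 3788, so P₁ = 947/17.
Back-substitute into (2): P₂ = (338 + 2×947/17) / 8 = 955/17.

P₁ = 947/17, P₂ = 955/17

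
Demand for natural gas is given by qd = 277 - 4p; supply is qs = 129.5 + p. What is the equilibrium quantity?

Set qd = qs: 277 - 4p = 129.5 + p.
147.5 = 5p, so p* = 29.5.
q* = 277 − 4(29.5) = 159.

q* = 159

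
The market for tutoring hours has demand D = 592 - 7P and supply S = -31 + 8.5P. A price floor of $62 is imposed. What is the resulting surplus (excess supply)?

Surplus = 338

Equilibrium price would be P* = 1246/31, so the floor at 62 binds.
At P = 62: D = 158, S = 496.
Surplus = 496 − 158 = 338.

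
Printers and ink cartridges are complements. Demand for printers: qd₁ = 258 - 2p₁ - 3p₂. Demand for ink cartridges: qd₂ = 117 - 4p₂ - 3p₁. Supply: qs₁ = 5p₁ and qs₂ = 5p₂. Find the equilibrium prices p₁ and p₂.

p₁ = 36.5, p₂ = 5/6

Market 1: 258 - 2p₁ - 3p₂ = 5p₁ → 7p₁ + 3p₂ = 258.
Market 2: 9p₂ + 3p₁ = 117.
Eliminating p₂: 9×(1) − 3×(2) gives 54p₁ = 1971, so p₁ = 36.5.
Back-substitute into (2): p₂ = (117 − 3×36.5) / 9 = 5/6.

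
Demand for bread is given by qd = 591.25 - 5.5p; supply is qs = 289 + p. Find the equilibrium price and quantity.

p* = 46.5, q* = 335.5

Set qd = qs: 591.25 - 5.5p = 289 + p.
302.25 = 6.5p, so p* = 46.5.
q* = 591.25 − 5.5(46.5) = 335.5.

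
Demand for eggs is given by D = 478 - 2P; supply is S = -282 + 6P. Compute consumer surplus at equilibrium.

Equilibrium: 478 - 2P = -282 + 6P gives P* = 95, Q* = 288.
Demand choke price (D = 0): P = 239.
CS = ½(239 − 95)(288) = 20736.

Consumer surplus = 20736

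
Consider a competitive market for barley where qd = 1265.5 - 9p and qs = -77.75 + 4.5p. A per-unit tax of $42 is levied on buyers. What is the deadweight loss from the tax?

Pre-tax equilibrium: p* = 99.5, q* = 370.
Tax on buyers shifts demand to qd = 1265.5 − 9(p + 42) = 887.5 - 9p.
887.5 - 9p = -77.75 + 4.5p gives seller price ps = 71.5; buyers pay pb = 71.5 + 42 = 113.5.
New quantity: q = 1265.5 − 9(113.5) = 244.
DWL = ½ × 42 × (370 − 244) = 2646.

Deadweight loss = 2646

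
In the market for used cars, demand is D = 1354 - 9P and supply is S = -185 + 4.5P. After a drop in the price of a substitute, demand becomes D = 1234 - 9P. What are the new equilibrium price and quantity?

P' = 946/9, Q' = 288

Original equilibrium: P* = 114, Q* = 328.
New equilibrium: 1234 - 9P = -185 + 4.5P, so 1419 = 13.5P and P' = 946/9; Q' = 1234 − 9(946/9) = 288.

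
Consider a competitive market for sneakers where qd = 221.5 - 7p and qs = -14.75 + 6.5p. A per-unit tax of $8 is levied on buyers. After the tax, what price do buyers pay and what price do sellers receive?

Buyers pay 1153/54, sellers receive 721/54

Pre-tax equilibrium: p* = 17.5, q* = 99.
Tax on buyers shifts demand to qd = 221.5 − 7(p + 8) = 165.5 - 7p.
165.5 - 7p = -14.75 + 6.5p gives seller price ps = 721/54; buyers pay pb = 721/54 + 8 = 1153/54.
New quantity: q = 221.5 − 7(1153/54) = 1945/27.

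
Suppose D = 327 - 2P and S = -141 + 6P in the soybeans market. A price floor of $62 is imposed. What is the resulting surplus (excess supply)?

Equilibrium price would be P* = 58.5, so the floor at 62 binds.
At P = 62: D = 203, S = 231.
Surplus = 231 − 203 = 28.

Surplus = 28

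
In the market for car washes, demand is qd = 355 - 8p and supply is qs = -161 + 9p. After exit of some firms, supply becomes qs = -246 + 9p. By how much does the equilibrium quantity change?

Original equilibrium: p* = 516/17, q* = 1907/17.
New equilibrium: 355 - 8p = -246 + 9p, so 601 = 17p and p' = 601/17; q' = 355 − 8(601/17) = 1227/17.
Change in quantity: 1227/17 − 1907/17 = -40.

Δq = -40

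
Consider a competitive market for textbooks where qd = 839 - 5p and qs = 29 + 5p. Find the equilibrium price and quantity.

p* = 81, q* = 434

Set qd = qs: 839 - 5p = 29 + 5p.
810 = 10p, so p* = 81.
q* = 839 − 5(81) = 434.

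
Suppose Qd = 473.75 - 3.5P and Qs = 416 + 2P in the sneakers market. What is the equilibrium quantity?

Q* = 437

Set Qd = Qs: 473.75 - 3.5P = 416 + 2P.
57.75 = 5.5P, so P* = 10.5.
Q* = 473.75 − 3.5(10.5) = 437.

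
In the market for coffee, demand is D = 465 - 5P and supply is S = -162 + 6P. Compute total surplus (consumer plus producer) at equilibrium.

Equilibrium: 465 - 5P = -162 + 6P gives P* = 57, Q* = 180.
Demand choke price: P = 93; supply starts at P = 27.
CS = ½(93 − 57)(180) = 3240; PS = ½(57 − 27)(180) = 2700.

Total surplus = 5940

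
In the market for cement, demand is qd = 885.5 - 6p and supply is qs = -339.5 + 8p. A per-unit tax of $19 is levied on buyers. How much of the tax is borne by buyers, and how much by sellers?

Pre-tax equilibrium: p* = 87.5, q* = 360.5.
Tax on buyers shifts demand to qd = 885.5 − 6(p + 19) = 771.5 - 6p.
771.5 - 6p = -339.5 + 8p gives seller price ps = 1111/14; buyers pay pb = 1111/14 + 19 = 1377/14.
New quantity: q = 885.5 − 6(1377/14) = 4135/14.
Buyer burden = 1377/14 − 87.5 = 76/7; seller burden = 87.5 − 1111/14 = 57/7.

Buyers bear 76/7, sellers bear 57/7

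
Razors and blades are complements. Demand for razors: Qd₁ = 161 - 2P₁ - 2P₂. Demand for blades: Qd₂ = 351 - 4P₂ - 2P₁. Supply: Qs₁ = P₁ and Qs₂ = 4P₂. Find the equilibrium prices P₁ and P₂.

P₁ = 29.3, P₂ = 36.55

Market 1: 161 - 2P₁ - 2P₂ = P₁ → 3P₁ + 2P₂ = 161.
Market 2: 8P₂ + 2P₁ = 351.
Eliminating P₂: 8×(1) − 2×(2) gives 20P₁ = 586, so P₁ = 29.3.
Back-substitute into (2): P₂ = (351 − 2×29.3) / 8 = 36.55.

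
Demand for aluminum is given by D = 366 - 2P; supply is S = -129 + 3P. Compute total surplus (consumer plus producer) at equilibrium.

Equilibrium: 366 - 2P = -129 + 3P gives P* = 99, Q* = 168.
Demand choke price: P = 183; supply starts at P = 43.
CS = ½(183 − 99)(168) = 7056; PS = ½(99 − 43)(168) = 4704.

Total surplus = 11760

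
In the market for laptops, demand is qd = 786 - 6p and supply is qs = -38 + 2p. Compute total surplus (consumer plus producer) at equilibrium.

Total surplus = 9408

Equilibrium: 786 - 6p = -38 + 2p gives p* = 103, q* = 168.
Demand choke price: p = 131; supply starts at p = 19.
CS = ½(131 − 103)(168) = 2352; PS = ½(103 − 19)(168) = 7056.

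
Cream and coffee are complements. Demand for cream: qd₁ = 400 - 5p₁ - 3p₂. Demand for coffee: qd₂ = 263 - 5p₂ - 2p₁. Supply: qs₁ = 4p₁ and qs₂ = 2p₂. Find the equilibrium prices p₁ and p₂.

Market 1: 400 - 5p₁ - 3p₂ = 4p₁ → 9p₁ + 3p₂ = 400.
Market 2: 7p₂ + 2p₁ = 263.
Eliminating p₂: 7×(1) − 3×(2) gives 57p₁ = 2011, so p₁ = 2011/57.
Back-substitute into (2): p₂ = (263 − 2×2011/57) / 7 = 1567/57.

p₁ = 2011/57, p₂ = 1567/57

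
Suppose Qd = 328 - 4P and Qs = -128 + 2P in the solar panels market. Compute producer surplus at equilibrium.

Equilibrium: 328 - 4P = -128 + 2P gives P* = 76, Q* = 24.
Supply starts at P = 64 (where Qs = 0).
PS = ½(76 − 64)(24) = 144.

Producer surplus = 144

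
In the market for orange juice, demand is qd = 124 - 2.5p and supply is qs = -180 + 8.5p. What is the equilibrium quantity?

q* = 604/11

Set qd = qs: 124 - 2.5p = -180 + 8.5p.
304 = 11p, so p* = 304/11.
q* = 124 − 2.5(304/11) = 604/11.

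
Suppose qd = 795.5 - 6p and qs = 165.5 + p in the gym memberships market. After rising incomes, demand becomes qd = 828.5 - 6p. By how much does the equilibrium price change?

Original equilibrium: p* = 90, q* = 255.5.
New equilibrium: 828.5 - 6p = 165.5 + p, so 663 = 7p and p' = 663/7; q' = 828.5 − 6(663/7) = 3643/14.
Change in price: 663/7 − 90 = 33/7.

Δp = 33/7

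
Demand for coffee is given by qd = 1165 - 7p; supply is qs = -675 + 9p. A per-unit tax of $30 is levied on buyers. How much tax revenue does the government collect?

Pre-tax equilibrium: p* = 115, q* = 360.
Tax on buyers shifts demand to qd = 1165 − 7(p + 30) = 955 - 7p.
955 - 7p = -675 + 9p gives seller price ps = 101.875; buyers pay pb = 101.875 + 30 = 131.875.
New quantity: q = 1165 − 7(131.875) = 241.875.
Revenue = 30 × 241.875 = 7256.25.

Tax revenue = 7256.25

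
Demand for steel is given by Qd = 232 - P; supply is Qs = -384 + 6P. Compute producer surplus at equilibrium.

Producer surplus = 1728

Equilibrium: 232 - P = -384 + 6P gives P* = 88, Q* = 144.
Supply starts at P = 64 (where Qs = 0).
PS = ½(88 − 64)(144) = 1728.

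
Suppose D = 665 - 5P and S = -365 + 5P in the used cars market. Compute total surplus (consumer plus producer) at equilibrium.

Equilibrium: 665 - 5P = -365 + 5P gives P* = 103, Q* = 150.
Demand choke price: P = 133; supply starts at P = 73.
CS = ½(133 − 103)(150) = 2250; PS = ½(103 − 73)(150) = 2250.

Total surplus = 4500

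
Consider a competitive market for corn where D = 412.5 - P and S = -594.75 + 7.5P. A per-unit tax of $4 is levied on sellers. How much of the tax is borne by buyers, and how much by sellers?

Buyers bear 60/17, sellers bear 8/17

Pre-tax equilibrium: P* = 118.5, Q* = 294.
Tax on sellers shifts supply to S = -594.75 + 7.5(P − 4) = -624.75 + 7.5P.
412.5 - P = -624.75 + 7.5P gives buyer price Pb = 4149/34; sellers receive Ps = 4149/34 − 4 = 4013/34.
New quantity: Q = 412.5 − 1(4149/34) = 4938/17.
Buyer burden = 4149/34 − 118.5 = 60/17; seller burden = 118.5 − 4013/34 = 8/17.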